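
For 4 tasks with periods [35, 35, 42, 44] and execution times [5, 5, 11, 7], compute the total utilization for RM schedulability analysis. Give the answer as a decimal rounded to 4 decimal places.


Compute individual utilizations (exact fractions):
  Task 1: C/T = 5/35 = 1/7 (approx. 0.1429)
  Task 2: C/T = 5/35 = 1/7 (approx. 0.1429)
  Task 3: C/T = 11/42 (approx. 0.2619)
  Task 4: C/T = 7/44 (approx. 0.1591)
Total utilization U = 1/7 + 1/7 + 11/42 + 7/44 = 653/924
Rounded to 4 decimal places: U = 0.7067
RM (Liu & Layland) bound for 4 tasks = 0.756828; compare with U = 653/924 (approx. 0.706710)
U <= bound, so schedulable by RM sufficient condition.

0.7067


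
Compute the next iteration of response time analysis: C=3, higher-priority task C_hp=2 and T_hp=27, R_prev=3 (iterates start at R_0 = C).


R_next = C + ceil(R_prev / T_hp) * C_hp
ceil(3 / 27) = ceil(0.1111) = 1
Interference = 1 * 2 = 2
R_next = 3 + 2 = 5

5


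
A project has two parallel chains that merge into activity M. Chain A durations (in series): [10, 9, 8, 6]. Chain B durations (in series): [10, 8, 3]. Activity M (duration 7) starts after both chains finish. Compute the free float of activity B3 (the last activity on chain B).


ES(B3) = sum of predecessors on chain B = 18
EF(B3) = ES + duration = 18 + 3 = 21
Successor of B3 is M. ES(M) = max(sum(A), sum(B)) = max(33, 21) = 33
Free float = ES(successor) - EF(current) = 33 - 21 = 12

12


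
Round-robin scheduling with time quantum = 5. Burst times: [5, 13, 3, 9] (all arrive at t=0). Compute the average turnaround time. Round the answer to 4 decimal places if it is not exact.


Time quantum = 5
Execution trace:
  J1 runs 5 units, time = 5
  J2 runs 5 units, time = 10
  J3 runs 3 units, time = 13
  J4 runs 5 units, time = 18
  J2 runs 5 units, time = 23
  J4 runs 4 units, time = 27
  J2 runs 3 units, time = 30
Finish times: [5, 30, 13, 27]
Average turnaround = 75/4 = 18.75

18.75


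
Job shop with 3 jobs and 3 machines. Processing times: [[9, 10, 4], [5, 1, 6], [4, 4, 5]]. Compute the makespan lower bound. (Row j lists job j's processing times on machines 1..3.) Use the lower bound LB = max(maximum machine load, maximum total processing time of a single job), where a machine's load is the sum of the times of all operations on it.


Machine loads:
  Machine 1: 9 + 5 + 4 = 18
  Machine 2: 10 + 1 + 4 = 15
  Machine 3: 4 + 6 + 5 = 15
Max machine load = 18
Job totals:
  Job 1: 23
  Job 2: 12
  Job 3: 13
Max job total = 23
Lower bound = max(18, 23) = 23

23


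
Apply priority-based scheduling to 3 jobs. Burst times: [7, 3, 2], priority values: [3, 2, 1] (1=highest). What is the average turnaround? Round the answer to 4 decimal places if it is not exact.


Sort by priority (ascending = highest first):
Order: [(1, 2), (2, 3), (3, 7)]
Completion times:
  Priority 1, burst=2, C=2
  Priority 2, burst=3, C=5
  Priority 3, burst=7, C=12
Average turnaround = 19/3 = 6.3333

6.3333


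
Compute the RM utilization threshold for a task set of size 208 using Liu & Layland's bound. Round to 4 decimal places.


Compute 2^(1/208) = 1.0033379971
Subtract 1: 1.0033379971 - 1 = 0.0033379971
Multiply by n: 208 * 0.0033379971 = 0.6943033968
Round to 4 dp: 0.6943

0.6943


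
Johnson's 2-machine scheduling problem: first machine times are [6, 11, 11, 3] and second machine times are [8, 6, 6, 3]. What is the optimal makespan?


Apply Johnson's rule:
  Group 1 (a <= b): [(4, 3, 3), (1, 6, 8)]
  Group 2 (a > b): [(2, 11, 6), (3, 11, 6)]
Optimal job order: [4, 1, 2, 3]
Schedule:
  Job 4: M1 done at 3, M2 done at 6
  Job 1: M1 done at 9, M2 done at 17
  Job 2: M1 done at 20, M2 done at 26
  Job 3: M1 done at 31, M2 done at 37
Makespan = 37

37


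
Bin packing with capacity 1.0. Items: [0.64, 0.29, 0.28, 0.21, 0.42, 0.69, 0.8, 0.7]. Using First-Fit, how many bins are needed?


Place items sequentially using First-Fit:
  Item 0.64 -> new Bin 1
  Item 0.29 -> Bin 1 (now 0.93)
  Item 0.28 -> new Bin 2
  Item 0.21 -> Bin 2 (now 0.49)
  Item 0.42 -> Bin 2 (now 0.91)
  Item 0.69 -> new Bin 3
  Item 0.8 -> new Bin 4
  Item 0.7 -> new Bin 5
Total bins used = 5

5


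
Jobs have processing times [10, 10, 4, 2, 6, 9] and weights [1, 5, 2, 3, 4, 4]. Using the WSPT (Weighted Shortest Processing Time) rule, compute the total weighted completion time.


Compute p/w ratios and sort ascending (WSPT): [(2, 3), (6, 4), (10, 5), (4, 2), (9, 4), (10, 1)]
Compute weighted completion times:
  Job (p=2,w=3): C=2, w*C=3*2=6
  Job (p=6,w=4): C=8, w*C=4*8=32
  Job (p=10,w=5): C=18, w*C=5*18=90
  Job (p=4,w=2): C=22, w*C=2*22=44
  Job (p=9,w=4): C=31, w*C=4*31=124
  Job (p=10,w=1): C=41, w*C=1*41=41
Total weighted completion time = 337

337


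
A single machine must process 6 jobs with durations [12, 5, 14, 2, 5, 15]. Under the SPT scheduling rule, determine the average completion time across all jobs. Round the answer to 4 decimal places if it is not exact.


Sort jobs by processing time (SPT order): [2, 5, 5, 12, 14, 15]
Compute completion times sequentially:
  Job 1: processing = 2, completes at 2
  Job 2: processing = 5, completes at 7
  Job 3: processing = 5, completes at 12
  Job 4: processing = 12, completes at 24
  Job 5: processing = 14, completes at 38
  Job 6: processing = 15, completes at 53
Sum of completion times = 136
Average completion time = 136/6 = 22.6667

22.6667


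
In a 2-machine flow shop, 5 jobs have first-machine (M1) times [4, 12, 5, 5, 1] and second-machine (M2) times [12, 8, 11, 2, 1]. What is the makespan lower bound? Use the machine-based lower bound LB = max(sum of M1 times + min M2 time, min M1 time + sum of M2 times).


LB1 = sum(M1 times) + min(M2 times) = 27 + 1 = 28
LB2 = min(M1 times) + sum(M2 times) = 1 + 34 = 35
Lower bound = max(LB1, LB2) = max(28, 35) = 35

35


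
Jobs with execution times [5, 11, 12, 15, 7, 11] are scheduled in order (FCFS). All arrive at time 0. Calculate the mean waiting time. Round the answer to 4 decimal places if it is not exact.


FCFS order (as given): [5, 11, 12, 15, 7, 11]
Waiting times:
  Job 1: wait = 0
  Job 2: wait = 5
  Job 3: wait = 16
  Job 4: wait = 28
  Job 5: wait = 43
  Job 6: wait = 50
Sum of waiting times = 142
Average waiting time = 142/6 = 23.6667

23.6667


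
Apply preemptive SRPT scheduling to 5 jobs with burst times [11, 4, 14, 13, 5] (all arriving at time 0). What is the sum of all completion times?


Since all jobs arrive at t=0, SRPT equals SPT ordering.
SPT order: [4, 5, 11, 13, 14]
Completion times:
  Job 1: p=4, C=4
  Job 2: p=5, C=9
  Job 3: p=11, C=20
  Job 4: p=13, C=33
  Job 5: p=14, C=47
Total completion time = 4 + 9 + 20 + 33 + 47 = 113

113


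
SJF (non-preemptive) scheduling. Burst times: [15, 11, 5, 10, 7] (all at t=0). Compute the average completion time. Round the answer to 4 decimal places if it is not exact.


SJF order (ascending): [5, 7, 10, 11, 15]
Completion times:
  Job 1: burst=5, C=5
  Job 2: burst=7, C=12
  Job 3: burst=10, C=22
  Job 4: burst=11, C=33
  Job 5: burst=15, C=48
Average completion = 120/5 = 24.0

24.0


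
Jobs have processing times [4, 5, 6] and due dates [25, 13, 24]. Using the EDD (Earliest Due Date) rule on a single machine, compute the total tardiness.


Sort by due date (EDD order): [(5, 13), (6, 24), (4, 25)]
Compute completion times and tardiness:
  Job 1: p=5, d=13, C=5, tardiness=max(0,5-13)=0
  Job 2: p=6, d=24, C=11, tardiness=max(0,11-24)=0
  Job 3: p=4, d=25, C=15, tardiness=max(0,15-25)=0
Total tardiness = 0

0


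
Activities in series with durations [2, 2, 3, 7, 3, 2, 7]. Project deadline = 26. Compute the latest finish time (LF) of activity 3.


LF(activity 3) = deadline - sum of successor durations
Successors: activities 4 through 7 with durations [7, 3, 2, 7]
Sum of successor durations = 19
LF = 26 - 19 = 7

7


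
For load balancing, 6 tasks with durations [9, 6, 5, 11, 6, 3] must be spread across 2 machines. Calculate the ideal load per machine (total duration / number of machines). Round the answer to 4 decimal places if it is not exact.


Total processing time = 9 + 6 + 5 + 11 + 6 + 3 = 40
Number of machines = 2
Ideal balanced load = 40 / 2 = 20.0

20.0


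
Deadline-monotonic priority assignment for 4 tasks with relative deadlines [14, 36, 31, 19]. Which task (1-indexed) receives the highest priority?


Sort tasks by relative deadline (ascending):
  Task 1: deadline = 14
  Task 4: deadline = 19
  Task 3: deadline = 31
  Task 2: deadline = 36
Priority order (highest first): [1, 4, 3, 2]
Highest priority task = 1

1


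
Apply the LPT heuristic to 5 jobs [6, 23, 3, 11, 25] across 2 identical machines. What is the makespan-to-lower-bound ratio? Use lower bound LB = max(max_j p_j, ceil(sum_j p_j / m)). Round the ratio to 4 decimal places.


LPT order: [25, 23, 11, 6, 3]
Machine loads after assignment: [34, 34]
LPT makespan = 34
Lower bound = max(max_job, ceil(total/2)) = max(25, 34) = 34
Ratio = 34 / 34 = 1.0

1.0


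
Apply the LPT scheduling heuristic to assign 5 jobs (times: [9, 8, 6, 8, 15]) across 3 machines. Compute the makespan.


Sort jobs in decreasing order (LPT): [15, 9, 8, 8, 6]
Assign each job to the least loaded machine:
  Machine 1: jobs [15], load = 15
  Machine 2: jobs [9, 6], load = 15
  Machine 3: jobs [8, 8], load = 16
Makespan = max load = 16

16


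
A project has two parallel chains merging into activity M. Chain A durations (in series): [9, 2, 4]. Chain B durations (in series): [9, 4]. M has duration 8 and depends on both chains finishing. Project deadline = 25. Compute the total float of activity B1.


Forward pass: ES(B1) = sum of predecessors on chain B = 0
EF = ES + duration = 0 + 9 = 9
Backward pass: LF(M) = deadline = 25; LS(M) = 25 - 8 = 17
LF(B1) = LS(M) - sum(successors on chain B) = 17 - 4 = 13
LS = LF - duration = 13 - 9 = 4
Total float = LS - ES = 4 - 0 = 4

4


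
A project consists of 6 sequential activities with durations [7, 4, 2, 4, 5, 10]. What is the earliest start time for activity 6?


Activity 6 starts after activities 1 through 5 complete.
Predecessor durations: [7, 4, 2, 4, 5]
ES = 7 + 4 + 2 + 4 + 5 = 22

22


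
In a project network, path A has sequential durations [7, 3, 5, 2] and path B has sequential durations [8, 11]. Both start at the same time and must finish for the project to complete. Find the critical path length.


Path A total = 7 + 3 + 5 + 2 = 17
Path B total = 8 + 11 = 19
Critical path = longest path = max(17, 19) = 19

19


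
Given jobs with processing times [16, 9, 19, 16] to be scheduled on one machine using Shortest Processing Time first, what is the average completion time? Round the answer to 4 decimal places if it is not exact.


Sort jobs by processing time (SPT order): [9, 16, 16, 19]
Compute completion times sequentially:
  Job 1: processing = 9, completes at 9
  Job 2: processing = 16, completes at 25
  Job 3: processing = 16, completes at 41
  Job 4: processing = 19, completes at 60
Sum of completion times = 135
Average completion time = 135/4 = 33.75

33.75


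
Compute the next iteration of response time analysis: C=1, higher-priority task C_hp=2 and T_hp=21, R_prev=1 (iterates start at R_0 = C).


R_next = C + ceil(R_prev / T_hp) * C_hp
ceil(1 / 21) = ceil(0.0476) = 1
Interference = 1 * 2 = 2
R_next = 1 + 2 = 3

3


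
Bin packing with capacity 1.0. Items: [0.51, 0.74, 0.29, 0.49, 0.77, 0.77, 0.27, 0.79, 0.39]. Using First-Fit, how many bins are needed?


Place items sequentially using First-Fit:
  Item 0.51 -> new Bin 1
  Item 0.74 -> new Bin 2
  Item 0.29 -> Bin 1 (now 0.8)
  Item 0.49 -> new Bin 3
  Item 0.77 -> new Bin 4
  Item 0.77 -> new Bin 5
  Item 0.27 -> Bin 3 (now 0.76)
  Item 0.79 -> new Bin 6
  Item 0.39 -> new Bin 7
Total bins used = 7

7


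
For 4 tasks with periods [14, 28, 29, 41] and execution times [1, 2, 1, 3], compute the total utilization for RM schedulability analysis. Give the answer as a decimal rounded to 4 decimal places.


Compute individual utilizations (exact fractions):
  Task 1: C/T = 1/14 (approx. 0.0714)
  Task 2: C/T = 2/28 = 1/14 (approx. 0.0714)
  Task 3: C/T = 1/29 (approx. 0.0345)
  Task 4: C/T = 3/41 (approx. 0.0732)
Total utilization U = 1/14 + 1/14 + 1/29 + 3/41 = 2085/8323
Rounded to 4 decimal places: U = 0.2505
RM (Liu & Layland) bound for 4 tasks = 0.756828; compare with U = 2085/8323 (approx. 0.250511)
U <= bound, so schedulable by RM sufficient condition.

0.2505


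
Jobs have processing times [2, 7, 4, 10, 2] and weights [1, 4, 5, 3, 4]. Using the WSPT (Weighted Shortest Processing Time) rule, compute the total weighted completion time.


Compute p/w ratios and sort ascending (WSPT): [(2, 4), (4, 5), (7, 4), (2, 1), (10, 3)]
Compute weighted completion times:
  Job (p=2,w=4): C=2, w*C=4*2=8
  Job (p=4,w=5): C=6, w*C=5*6=30
  Job (p=7,w=4): C=13, w*C=4*13=52
  Job (p=2,w=1): C=15, w*C=1*15=15
  Job (p=10,w=3): C=25, w*C=3*25=75
Total weighted completion time = 180

180


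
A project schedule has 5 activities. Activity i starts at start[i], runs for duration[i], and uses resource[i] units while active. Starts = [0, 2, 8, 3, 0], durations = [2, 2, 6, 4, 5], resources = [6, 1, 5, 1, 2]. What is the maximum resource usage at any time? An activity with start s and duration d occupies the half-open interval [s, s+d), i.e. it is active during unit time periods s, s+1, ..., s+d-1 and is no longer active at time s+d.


Each activity i is active on [start_i, start_i + duration_i).
Compute total resource usage per time slot:
  t=0: active resources = [6, 2], total = 8
  t=1: active resources = [6, 2], total = 8
  t=2: active resources = [1, 2], total = 3
  t=3: active resources = [1, 1, 2], total = 4
  t=4: active resources = [1, 2], total = 3
  t=5: active resources = [1], total = 1
  t=6: active resources = [1], total = 1
  t=7: active resources = [], total = 0
  t=8: active resources = [5], total = 5
  t=9: active resources = [5], total = 5
  t=10: active resources = [5], total = 5
  t=11: active resources = [5], total = 5
  t=12: active resources = [5], total = 5
  t=13: active resources = [5], total = 5
Peak resource demand = 8

8


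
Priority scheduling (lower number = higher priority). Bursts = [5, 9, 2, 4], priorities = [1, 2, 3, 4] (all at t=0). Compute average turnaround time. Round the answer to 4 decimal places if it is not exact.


Sort by priority (ascending = highest first):
Order: [(1, 5), (2, 9), (3, 2), (4, 4)]
Completion times:
  Priority 1, burst=5, C=5
  Priority 2, burst=9, C=14
  Priority 3, burst=2, C=16
  Priority 4, burst=4, C=20
Average turnaround = 55/4 = 13.75

13.75


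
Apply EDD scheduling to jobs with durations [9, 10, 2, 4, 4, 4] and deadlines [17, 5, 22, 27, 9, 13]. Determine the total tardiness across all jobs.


Sort by due date (EDD order): [(10, 5), (4, 9), (4, 13), (9, 17), (2, 22), (4, 27)]
Compute completion times and tardiness:
  Job 1: p=10, d=5, C=10, tardiness=max(0,10-5)=5
  Job 2: p=4, d=9, C=14, tardiness=max(0,14-9)=5
  Job 3: p=4, d=13, C=18, tardiness=max(0,18-13)=5
  Job 4: p=9, d=17, C=27, tardiness=max(0,27-17)=10
  Job 5: p=2, d=22, C=29, tardiness=max(0,29-22)=7
  Job 6: p=4, d=27, C=33, tardiness=max(0,33-27)=6
Total tardiness = 38

38


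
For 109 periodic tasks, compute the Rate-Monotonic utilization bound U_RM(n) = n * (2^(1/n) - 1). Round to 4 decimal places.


Compute 2^(1/109) = 1.0063794108
Subtract 1: 1.0063794108 - 1 = 0.0063794108
Multiply by n: 109 * 0.0063794108 = 0.6953557772
Round to 4 dp: 0.6954

0.6954


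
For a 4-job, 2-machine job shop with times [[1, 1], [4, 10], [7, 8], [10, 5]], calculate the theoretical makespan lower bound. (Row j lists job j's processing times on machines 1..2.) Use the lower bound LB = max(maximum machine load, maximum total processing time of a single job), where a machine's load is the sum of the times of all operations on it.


Machine loads:
  Machine 1: 1 + 4 + 7 + 10 = 22
  Machine 2: 1 + 10 + 8 + 5 = 24
Max machine load = 24
Job totals:
  Job 1: 2
  Job 2: 14
  Job 3: 15
  Job 4: 15
Max job total = 15
Lower bound = max(24, 15) = 24

24


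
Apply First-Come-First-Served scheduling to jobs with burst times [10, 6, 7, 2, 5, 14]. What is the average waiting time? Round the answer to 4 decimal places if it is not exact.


FCFS order (as given): [10, 6, 7, 2, 5, 14]
Waiting times:
  Job 1: wait = 0
  Job 2: wait = 10
  Job 3: wait = 16
  Job 4: wait = 23
  Job 5: wait = 25
  Job 6: wait = 30
Sum of waiting times = 104
Average waiting time = 104/6 = 17.3333

17.3333


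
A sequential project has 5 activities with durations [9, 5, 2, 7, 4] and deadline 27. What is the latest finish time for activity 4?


LF(activity 4) = deadline - sum of successor durations
Successors: activities 5 through 5 with durations [4]
Sum of successor durations = 4
LF = 27 - 4 = 23

23


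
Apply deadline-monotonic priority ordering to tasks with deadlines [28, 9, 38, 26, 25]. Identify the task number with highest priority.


Sort tasks by relative deadline (ascending):
  Task 2: deadline = 9
  Task 5: deadline = 25
  Task 4: deadline = 26
  Task 1: deadline = 28
  Task 3: deadline = 38
Priority order (highest first): [2, 5, 4, 1, 3]
Highest priority task = 2

2


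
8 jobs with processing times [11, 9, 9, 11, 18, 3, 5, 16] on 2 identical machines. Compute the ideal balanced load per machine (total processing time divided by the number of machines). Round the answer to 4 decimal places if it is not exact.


Total processing time = 11 + 9 + 9 + 11 + 18 + 3 + 5 + 16 = 82
Number of machines = 2
Ideal balanced load = 82 / 2 = 41.0

41.0


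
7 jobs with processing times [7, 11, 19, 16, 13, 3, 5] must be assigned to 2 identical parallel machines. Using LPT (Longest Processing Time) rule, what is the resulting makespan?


Sort jobs in decreasing order (LPT): [19, 16, 13, 11, 7, 5, 3]
Assign each job to the least loaded machine:
  Machine 1: jobs [19, 11, 5, 3], load = 38
  Machine 2: jobs [16, 13, 7], load = 36
Makespan = max load = 38

38


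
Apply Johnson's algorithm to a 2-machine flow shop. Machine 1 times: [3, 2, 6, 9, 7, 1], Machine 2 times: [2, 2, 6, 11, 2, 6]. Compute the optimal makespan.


Apply Johnson's rule:
  Group 1 (a <= b): [(6, 1, 6), (2, 2, 2), (3, 6, 6), (4, 9, 11)]
  Group 2 (a > b): [(1, 3, 2), (5, 7, 2)]
Optimal job order: [6, 2, 3, 4, 1, 5]
Schedule:
  Job 6: M1 done at 1, M2 done at 7
  Job 2: M1 done at 3, M2 done at 9
  Job 3: M1 done at 9, M2 done at 15
  Job 4: M1 done at 18, M2 done at 29
  Job 1: M1 done at 21, M2 done at 31
  Job 5: M1 done at 28, M2 done at 33
Makespan = 33

33


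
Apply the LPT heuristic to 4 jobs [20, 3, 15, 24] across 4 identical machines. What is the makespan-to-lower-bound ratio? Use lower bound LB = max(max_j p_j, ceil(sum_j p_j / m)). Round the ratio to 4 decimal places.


LPT order: [24, 20, 15, 3]
Machine loads after assignment: [24, 20, 15, 3]
LPT makespan = 24
Lower bound = max(max_job, ceil(total/4)) = max(24, 16) = 24
Ratio = 24 / 24 = 1.0

1.0


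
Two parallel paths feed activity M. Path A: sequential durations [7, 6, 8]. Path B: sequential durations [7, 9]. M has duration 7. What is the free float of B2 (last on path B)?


ES(B2) = sum of predecessors on chain B = 7
EF(B2) = ES + duration = 7 + 9 = 16
Successor of B2 is M. ES(M) = max(sum(A), sum(B)) = max(21, 16) = 21
Free float = ES(successor) - EF(current) = 21 - 16 = 5

5


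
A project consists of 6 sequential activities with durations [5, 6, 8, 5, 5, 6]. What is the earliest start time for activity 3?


Activity 3 starts after activities 1 through 2 complete.
Predecessor durations: [5, 6]
ES = 5 + 6 = 11

11


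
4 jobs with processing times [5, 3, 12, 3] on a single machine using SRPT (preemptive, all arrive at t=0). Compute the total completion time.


Since all jobs arrive at t=0, SRPT equals SPT ordering.
SPT order: [3, 3, 5, 12]
Completion times:
  Job 1: p=3, C=3
  Job 2: p=3, C=6
  Job 3: p=5, C=11
  Job 4: p=12, C=23
Total completion time = 3 + 6 + 11 + 23 = 43

43


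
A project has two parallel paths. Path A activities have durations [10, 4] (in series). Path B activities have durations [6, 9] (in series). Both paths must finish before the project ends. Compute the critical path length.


Path A total = 10 + 4 = 14
Path B total = 6 + 9 = 15
Critical path = longest path = max(14, 15) = 15

15


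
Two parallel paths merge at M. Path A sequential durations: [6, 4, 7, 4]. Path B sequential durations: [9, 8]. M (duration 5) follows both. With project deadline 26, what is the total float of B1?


Forward pass: ES(B1) = sum of predecessors on chain B = 0
EF = ES + duration = 0 + 9 = 9
Backward pass: LF(M) = deadline = 26; LS(M) = 26 - 5 = 21
LF(B1) = LS(M) - sum(successors on chain B) = 21 - 8 = 13
LS = LF - duration = 13 - 9 = 4
Total float = LS - ES = 4 - 0 = 4

4


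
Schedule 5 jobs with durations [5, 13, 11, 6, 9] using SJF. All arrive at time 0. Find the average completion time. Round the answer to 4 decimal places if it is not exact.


SJF order (ascending): [5, 6, 9, 11, 13]
Completion times:
  Job 1: burst=5, C=5
  Job 2: burst=6, C=11
  Job 3: burst=9, C=20
  Job 4: burst=11, C=31
  Job 5: burst=13, C=44
Average completion = 111/5 = 22.2

22.2


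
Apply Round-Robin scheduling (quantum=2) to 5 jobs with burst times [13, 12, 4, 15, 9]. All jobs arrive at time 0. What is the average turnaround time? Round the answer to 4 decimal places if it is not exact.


Time quantum = 2
Execution trace:
  J1 runs 2 units, time = 2
  J2 runs 2 units, time = 4
  J3 runs 2 units, time = 6
  J4 runs 2 units, time = 8
  J5 runs 2 units, time = 10
  J1 runs 2 units, time = 12
  J2 runs 2 units, time = 14
  J3 runs 2 units, time = 16
  J4 runs 2 units, time = 18
  J5 runs 2 units, time = 20
  J1 runs 2 units, time = 22
  J2 runs 2 units, time = 24
  J4 runs 2 units, time = 26
  J5 runs 2 units, time = 28
  J1 runs 2 units, time = 30
  J2 runs 2 units, time = 32
  J4 runs 2 units, time = 34
  J5 runs 2 units, time = 36
  J1 runs 2 units, time = 38
  J2 runs 2 units, time = 40
  J4 runs 2 units, time = 42
  J5 runs 1 units, time = 43
  J1 runs 2 units, time = 45
  J2 runs 2 units, time = 47
  J4 runs 2 units, time = 49
  J1 runs 1 units, time = 50
  J4 runs 2 units, time = 52
  J4 runs 1 units, time = 53
Finish times: [50, 47, 16, 53, 43]
Average turnaround = 209/5 = 41.8

41.8


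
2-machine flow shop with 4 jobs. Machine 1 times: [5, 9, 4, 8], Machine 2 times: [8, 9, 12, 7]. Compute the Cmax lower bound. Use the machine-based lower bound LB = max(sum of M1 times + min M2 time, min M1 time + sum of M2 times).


LB1 = sum(M1 times) + min(M2 times) = 26 + 7 = 33
LB2 = min(M1 times) + sum(M2 times) = 4 + 36 = 40
Lower bound = max(LB1, LB2) = max(33, 40) = 40

40


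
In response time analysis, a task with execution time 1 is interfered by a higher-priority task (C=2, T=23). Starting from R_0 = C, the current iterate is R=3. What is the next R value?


R_next = C + ceil(R_prev / T_hp) * C_hp
ceil(3 / 23) = ceil(0.1304) = 1
Interference = 1 * 2 = 2
R_next = 1 + 2 = 3
R_next = R_prev, so the iteration has converged (response time = 3).

3


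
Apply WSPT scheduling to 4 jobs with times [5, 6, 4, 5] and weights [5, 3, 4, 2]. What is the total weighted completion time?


Compute p/w ratios and sort ascending (WSPT): [(5, 5), (4, 4), (6, 3), (5, 2)]
Compute weighted completion times:
  Job (p=5,w=5): C=5, w*C=5*5=25
  Job (p=4,w=4): C=9, w*C=4*9=36
  Job (p=6,w=3): C=15, w*C=3*15=45
  Job (p=5,w=2): C=20, w*C=2*20=40
Total weighted completion time = 146

146


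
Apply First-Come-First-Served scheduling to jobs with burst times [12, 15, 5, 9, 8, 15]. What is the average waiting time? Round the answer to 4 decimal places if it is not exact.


FCFS order (as given): [12, 15, 5, 9, 8, 15]
Waiting times:
  Job 1: wait = 0
  Job 2: wait = 12
  Job 3: wait = 27
  Job 4: wait = 32
  Job 5: wait = 41
  Job 6: wait = 49
Sum of waiting times = 161
Average waiting time = 161/6 = 26.8333

26.8333


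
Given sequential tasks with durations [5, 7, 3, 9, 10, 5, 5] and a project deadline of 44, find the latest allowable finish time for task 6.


LF(activity 6) = deadline - sum of successor durations
Successors: activities 7 through 7 with durations [5]
Sum of successor durations = 5
LF = 44 - 5 = 39

39


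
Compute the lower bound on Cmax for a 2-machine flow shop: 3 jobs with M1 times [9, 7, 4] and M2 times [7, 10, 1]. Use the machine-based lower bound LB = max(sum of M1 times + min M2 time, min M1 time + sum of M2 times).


LB1 = sum(M1 times) + min(M2 times) = 20 + 1 = 21
LB2 = min(M1 times) + sum(M2 times) = 4 + 18 = 22
Lower bound = max(LB1, LB2) = max(21, 22) = 22

22


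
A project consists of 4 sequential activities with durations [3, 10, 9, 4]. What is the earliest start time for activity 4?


Activity 4 starts after activities 1 through 3 complete.
Predecessor durations: [3, 10, 9]
ES = 3 + 10 + 9 = 22

22


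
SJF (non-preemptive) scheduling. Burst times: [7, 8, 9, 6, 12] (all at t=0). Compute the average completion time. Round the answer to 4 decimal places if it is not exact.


SJF order (ascending): [6, 7, 8, 9, 12]
Completion times:
  Job 1: burst=6, C=6
  Job 2: burst=7, C=13
  Job 3: burst=8, C=21
  Job 4: burst=9, C=30
  Job 5: burst=12, C=42
Average completion = 112/5 = 22.4

22.4


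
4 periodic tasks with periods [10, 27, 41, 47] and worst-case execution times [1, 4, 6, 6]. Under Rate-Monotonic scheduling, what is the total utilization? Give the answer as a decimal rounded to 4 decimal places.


Compute individual utilizations (exact fractions):
  Task 1: C/T = 1/10 (approx. 0.1)
  Task 2: C/T = 4/27 (approx. 0.1481)
  Task 3: C/T = 6/41 (approx. 0.1463)
  Task 4: C/T = 6/47 (approx. 0.1277)
Total utilization U = 1/10 + 4/27 + 6/41 + 6/47 = 271669/520290
Rounded to 4 decimal places: U = 0.5221
RM (Liu & Layland) bound for 4 tasks = 0.756828; compare with U = 271669/520290 (approx. 0.522149)
U <= bound, so schedulable by RM sufficient condition.

0.5221


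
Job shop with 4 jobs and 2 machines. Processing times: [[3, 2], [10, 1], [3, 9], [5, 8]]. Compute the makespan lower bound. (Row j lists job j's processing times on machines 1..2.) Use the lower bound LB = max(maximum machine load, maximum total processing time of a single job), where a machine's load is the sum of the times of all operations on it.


Machine loads:
  Machine 1: 3 + 10 + 3 + 5 = 21
  Machine 2: 2 + 1 + 9 + 8 = 20
Max machine load = 21
Job totals:
  Job 1: 5
  Job 2: 11
  Job 3: 12
  Job 4: 13
Max job total = 13
Lower bound = max(21, 13) = 21

21


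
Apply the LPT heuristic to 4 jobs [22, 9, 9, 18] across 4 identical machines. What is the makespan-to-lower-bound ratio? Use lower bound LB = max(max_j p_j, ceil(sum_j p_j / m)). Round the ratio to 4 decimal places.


LPT order: [22, 18, 9, 9]
Machine loads after assignment: [22, 18, 9, 9]
LPT makespan = 22
Lower bound = max(max_job, ceil(total/4)) = max(22, 15) = 22
Ratio = 22 / 22 = 1.0

1.0


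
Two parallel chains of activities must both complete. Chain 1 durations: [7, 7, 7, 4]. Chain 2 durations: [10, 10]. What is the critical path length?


Path A total = 7 + 7 + 7 + 4 = 25
Path B total = 10 + 10 = 20
Critical path = longest path = max(25, 20) = 25

25


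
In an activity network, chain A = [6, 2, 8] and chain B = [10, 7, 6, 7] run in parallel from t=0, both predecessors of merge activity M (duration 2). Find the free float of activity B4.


ES(B4) = sum of predecessors on chain B = 23
EF(B4) = ES + duration = 23 + 7 = 30
Successor of B4 is M. ES(M) = max(sum(A), sum(B)) = max(16, 30) = 30
Free float = ES(successor) - EF(current) = 30 - 30 = 0

0


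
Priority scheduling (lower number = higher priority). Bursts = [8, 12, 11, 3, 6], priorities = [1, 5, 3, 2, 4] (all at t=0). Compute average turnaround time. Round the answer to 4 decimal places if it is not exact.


Sort by priority (ascending = highest first):
Order: [(1, 8), (2, 3), (3, 11), (4, 6), (5, 12)]
Completion times:
  Priority 1, burst=8, C=8
  Priority 2, burst=3, C=11
  Priority 3, burst=11, C=22
  Priority 4, burst=6, C=28
  Priority 5, burst=12, C=40
Average turnaround = 109/5 = 21.8

21.8


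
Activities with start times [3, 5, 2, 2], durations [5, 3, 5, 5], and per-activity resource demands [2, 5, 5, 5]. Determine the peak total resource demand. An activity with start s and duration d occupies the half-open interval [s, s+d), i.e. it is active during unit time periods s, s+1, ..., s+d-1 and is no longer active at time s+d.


Each activity i is active on [start_i, start_i + duration_i).
Compute total resource usage per time slot:
  t=0: active resources = [], total = 0
  t=1: active resources = [], total = 0
  t=2: active resources = [5, 5], total = 10
  t=3: active resources = [2, 5, 5], total = 12
  t=4: active resources = [2, 5, 5], total = 12
  t=5: active resources = [2, 5, 5, 5], total = 17
  t=6: active resources = [2, 5, 5, 5], total = 17
  t=7: active resources = [2, 5], total = 7
Peak resource demand = 17

17


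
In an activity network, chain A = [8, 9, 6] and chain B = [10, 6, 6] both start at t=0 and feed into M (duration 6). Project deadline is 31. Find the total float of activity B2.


Forward pass: ES(B2) = sum of predecessors on chain B = 10
EF = ES + duration = 10 + 6 = 16
Backward pass: LF(M) = deadline = 31; LS(M) = 31 - 6 = 25
LF(B2) = LS(M) - sum(successors on chain B) = 25 - 6 = 19
LS = LF - duration = 19 - 6 = 13
Total float = LS - ES = 13 - 10 = 3

3


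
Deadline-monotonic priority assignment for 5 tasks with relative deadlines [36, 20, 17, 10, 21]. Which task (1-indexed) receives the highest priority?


Sort tasks by relative deadline (ascending):
  Task 4: deadline = 10
  Task 3: deadline = 17
  Task 2: deadline = 20
  Task 5: deadline = 21
  Task 1: deadline = 36
Priority order (highest first): [4, 3, 2, 5, 1]
Highest priority task = 4

4


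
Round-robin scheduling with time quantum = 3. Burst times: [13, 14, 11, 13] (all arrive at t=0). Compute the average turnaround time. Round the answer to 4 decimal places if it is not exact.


Time quantum = 3
Execution trace:
  J1 runs 3 units, time = 3
  J2 runs 3 units, time = 6
  J3 runs 3 units, time = 9
  J4 runs 3 units, time = 12
  J1 runs 3 units, time = 15
  J2 runs 3 units, time = 18
  J3 runs 3 units, time = 21
  J4 runs 3 units, time = 24
  J1 runs 3 units, time = 27
  J2 runs 3 units, time = 30
  J3 runs 3 units, time = 33
  J4 runs 3 units, time = 36
  J1 runs 3 units, time = 39
  J2 runs 3 units, time = 42
  J3 runs 2 units, time = 44
  J4 runs 3 units, time = 47
  J1 runs 1 units, time = 48
  J2 runs 2 units, time = 50
  J4 runs 1 units, time = 51
Finish times: [48, 50, 44, 51]
Average turnaround = 193/4 = 48.25

48.25


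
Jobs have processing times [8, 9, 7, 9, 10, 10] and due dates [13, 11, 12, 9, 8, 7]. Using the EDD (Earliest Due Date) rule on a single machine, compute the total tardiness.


Sort by due date (EDD order): [(10, 7), (10, 8), (9, 9), (9, 11), (7, 12), (8, 13)]
Compute completion times and tardiness:
  Job 1: p=10, d=7, C=10, tardiness=max(0,10-7)=3
  Job 2: p=10, d=8, C=20, tardiness=max(0,20-8)=12
  Job 3: p=9, d=9, C=29, tardiness=max(0,29-9)=20
  Job 4: p=9, d=11, C=38, tardiness=max(0,38-11)=27
  Job 5: p=7, d=12, C=45, tardiness=max(0,45-12)=33
  Job 6: p=8, d=13, C=53, tardiness=max(0,53-13)=40
Total tardiness = 135

135


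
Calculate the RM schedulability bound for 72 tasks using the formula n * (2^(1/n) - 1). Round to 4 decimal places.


Compute 2^(1/72) = 1.0096735332
Subtract 1: 1.0096735332 - 1 = 0.0096735332
Multiply by n: 72 * 0.0096735332 = 0.6964943904
Round to 4 dp: 0.6965

0.6965


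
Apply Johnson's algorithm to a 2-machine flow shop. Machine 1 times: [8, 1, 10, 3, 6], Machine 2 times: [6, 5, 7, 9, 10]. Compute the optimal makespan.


Apply Johnson's rule:
  Group 1 (a <= b): [(2, 1, 5), (4, 3, 9), (5, 6, 10)]
  Group 2 (a > b): [(3, 10, 7), (1, 8, 6)]
Optimal job order: [2, 4, 5, 3, 1]
Schedule:
  Job 2: M1 done at 1, M2 done at 6
  Job 4: M1 done at 4, M2 done at 15
  Job 5: M1 done at 10, M2 done at 25
  Job 3: M1 done at 20, M2 done at 32
  Job 1: M1 done at 28, M2 done at 38
Makespan = 38

38


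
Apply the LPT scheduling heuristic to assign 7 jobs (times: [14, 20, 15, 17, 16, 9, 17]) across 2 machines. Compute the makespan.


Sort jobs in decreasing order (LPT): [20, 17, 17, 16, 15, 14, 9]
Assign each job to the least loaded machine:
  Machine 1: jobs [20, 16, 14], load = 50
  Machine 2: jobs [17, 17, 15, 9], load = 58
Makespan = max load = 58

58


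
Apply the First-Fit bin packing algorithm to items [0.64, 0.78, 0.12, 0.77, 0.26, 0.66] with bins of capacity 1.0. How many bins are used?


Place items sequentially using First-Fit:
  Item 0.64 -> new Bin 1
  Item 0.78 -> new Bin 2
  Item 0.12 -> Bin 1 (now 0.76)
  Item 0.77 -> new Bin 3
  Item 0.26 -> new Bin 4
  Item 0.66 -> Bin 4 (now 0.92)
Total bins used = 4

4


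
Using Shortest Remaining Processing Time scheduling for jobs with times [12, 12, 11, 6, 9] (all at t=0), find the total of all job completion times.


Since all jobs arrive at t=0, SRPT equals SPT ordering.
SPT order: [6, 9, 11, 12, 12]
Completion times:
  Job 1: p=6, C=6
  Job 2: p=9, C=15
  Job 3: p=11, C=26
  Job 4: p=12, C=38
  Job 5: p=12, C=50
Total completion time = 6 + 15 + 26 + 38 + 50 = 135

135


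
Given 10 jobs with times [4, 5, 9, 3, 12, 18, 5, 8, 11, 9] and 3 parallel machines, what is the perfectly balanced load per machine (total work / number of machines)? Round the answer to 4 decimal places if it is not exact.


Total processing time = 4 + 5 + 9 + 3 + 12 + 18 + 5 + 8 + 11 + 9 = 84
Number of machines = 3
Ideal balanced load = 84 / 3 = 28.0

28.0


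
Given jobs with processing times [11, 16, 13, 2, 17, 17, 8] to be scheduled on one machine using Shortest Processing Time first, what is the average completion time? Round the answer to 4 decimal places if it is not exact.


Sort jobs by processing time (SPT order): [2, 8, 11, 13, 16, 17, 17]
Compute completion times sequentially:
  Job 1: processing = 2, completes at 2
  Job 2: processing = 8, completes at 10
  Job 3: processing = 11, completes at 21
  Job 4: processing = 13, completes at 34
  Job 5: processing = 16, completes at 50
  Job 6: processing = 17, completes at 67
  Job 7: processing = 17, completes at 84
Sum of completion times = 268
Average completion time = 268/7 = 38.2857

38.2857


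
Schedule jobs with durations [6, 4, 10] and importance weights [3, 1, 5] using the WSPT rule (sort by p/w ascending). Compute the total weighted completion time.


Compute p/w ratios and sort ascending (WSPT): [(6, 3), (10, 5), (4, 1)]
Compute weighted completion times:
  Job (p=6,w=3): C=6, w*C=3*6=18
  Job (p=10,w=5): C=16, w*C=5*16=80
  Job (p=4,w=1): C=20, w*C=1*20=20
Total weighted completion time = 118

118


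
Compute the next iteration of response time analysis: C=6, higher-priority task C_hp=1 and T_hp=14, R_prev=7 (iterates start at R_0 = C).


R_next = C + ceil(R_prev / T_hp) * C_hp
ceil(7 / 14) = ceil(0.5) = 1
Interference = 1 * 1 = 1
R_next = 6 + 1 = 7
R_next = R_prev, so the iteration has converged (response time = 7).

7


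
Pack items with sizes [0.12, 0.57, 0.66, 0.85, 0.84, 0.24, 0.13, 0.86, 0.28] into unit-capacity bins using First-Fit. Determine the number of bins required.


Place items sequentially using First-Fit:
  Item 0.12 -> new Bin 1
  Item 0.57 -> Bin 1 (now 0.69)
  Item 0.66 -> new Bin 2
  Item 0.85 -> new Bin 3
  Item 0.84 -> new Bin 4
  Item 0.24 -> Bin 1 (now 0.93)
  Item 0.13 -> Bin 2 (now 0.79)
  Item 0.86 -> new Bin 5
  Item 0.28 -> new Bin 6
Total bins used = 6

6


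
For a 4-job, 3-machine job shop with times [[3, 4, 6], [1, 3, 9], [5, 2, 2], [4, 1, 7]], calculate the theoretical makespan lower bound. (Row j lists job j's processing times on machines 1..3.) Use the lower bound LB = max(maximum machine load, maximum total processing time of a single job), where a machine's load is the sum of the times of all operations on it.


Machine loads:
  Machine 1: 3 + 1 + 5 + 4 = 13
  Machine 2: 4 + 3 + 2 + 1 = 10
  Machine 3: 6 + 9 + 2 + 7 = 24
Max machine load = 24
Job totals:
  Job 1: 13
  Job 2: 13
  Job 3: 9
  Job 4: 12
Max job total = 13
Lower bound = max(24, 13) = 24

24


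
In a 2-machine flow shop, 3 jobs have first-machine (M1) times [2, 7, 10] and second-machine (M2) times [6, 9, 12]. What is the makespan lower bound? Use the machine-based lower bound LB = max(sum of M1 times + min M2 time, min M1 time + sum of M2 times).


LB1 = sum(M1 times) + min(M2 times) = 19 + 6 = 25
LB2 = min(M1 times) + sum(M2 times) = 2 + 27 = 29
Lower bound = max(LB1, LB2) = max(25, 29) = 29

29


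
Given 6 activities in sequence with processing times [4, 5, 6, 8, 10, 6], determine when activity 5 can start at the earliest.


Activity 5 starts after activities 1 through 4 complete.
Predecessor durations: [4, 5, 6, 8]
ES = 4 + 5 + 6 + 8 = 23

23


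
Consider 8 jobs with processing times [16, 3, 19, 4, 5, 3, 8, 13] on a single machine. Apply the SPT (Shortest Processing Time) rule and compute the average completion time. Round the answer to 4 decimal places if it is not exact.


Sort jobs by processing time (SPT order): [3, 3, 4, 5, 8, 13, 16, 19]
Compute completion times sequentially:
  Job 1: processing = 3, completes at 3
  Job 2: processing = 3, completes at 6
  Job 3: processing = 4, completes at 10
  Job 4: processing = 5, completes at 15
  Job 5: processing = 8, completes at 23
  Job 6: processing = 13, completes at 36
  Job 7: processing = 16, completes at 52
  Job 8: processing = 19, completes at 71
Sum of completion times = 216
Average completion time = 216/8 = 27.0

27.0


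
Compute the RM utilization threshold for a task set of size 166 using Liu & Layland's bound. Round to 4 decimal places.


Compute 2^(1/166) = 1.0041843153
Subtract 1: 1.0041843153 - 1 = 0.0041843153
Multiply by n: 166 * 0.0041843153 = 0.6945963398
Round to 4 dp: 0.6946

0.6946


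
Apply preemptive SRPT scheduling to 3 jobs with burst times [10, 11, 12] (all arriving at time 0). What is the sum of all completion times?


Since all jobs arrive at t=0, SRPT equals SPT ordering.
SPT order: [10, 11, 12]
Completion times:
  Job 1: p=10, C=10
  Job 2: p=11, C=21
  Job 3: p=12, C=33
Total completion time = 10 + 21 + 33 = 64

64


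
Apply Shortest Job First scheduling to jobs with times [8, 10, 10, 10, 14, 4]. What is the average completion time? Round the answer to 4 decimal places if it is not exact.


SJF order (ascending): [4, 8, 10, 10, 10, 14]
Completion times:
  Job 1: burst=4, C=4
  Job 2: burst=8, C=12
  Job 3: burst=10, C=22
  Job 4: burst=10, C=32
  Job 5: burst=10, C=42
  Job 6: burst=14, C=56
Average completion = 168/6 = 28.0

28.0


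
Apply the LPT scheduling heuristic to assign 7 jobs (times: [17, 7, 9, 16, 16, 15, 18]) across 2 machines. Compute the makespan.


Sort jobs in decreasing order (LPT): [18, 17, 16, 16, 15, 9, 7]
Assign each job to the least loaded machine:
  Machine 1: jobs [18, 16, 9, 7], load = 50
  Machine 2: jobs [17, 16, 15], load = 48
Makespan = max load = 50

50


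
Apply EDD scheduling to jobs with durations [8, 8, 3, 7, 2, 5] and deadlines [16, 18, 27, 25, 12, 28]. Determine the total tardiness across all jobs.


Sort by due date (EDD order): [(2, 12), (8, 16), (8, 18), (7, 25), (3, 27), (5, 28)]
Compute completion times and tardiness:
  Job 1: p=2, d=12, C=2, tardiness=max(0,2-12)=0
  Job 2: p=8, d=16, C=10, tardiness=max(0,10-16)=0
  Job 3: p=8, d=18, C=18, tardiness=max(0,18-18)=0
  Job 4: p=7, d=25, C=25, tardiness=max(0,25-25)=0
  Job 5: p=3, d=27, C=28, tardiness=max(0,28-27)=1
  Job 6: p=5, d=28, C=33, tardiness=max(0,33-28)=5
Total tardiness = 6

6


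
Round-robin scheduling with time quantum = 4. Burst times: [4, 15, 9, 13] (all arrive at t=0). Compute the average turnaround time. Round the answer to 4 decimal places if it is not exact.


Time quantum = 4
Execution trace:
  J1 runs 4 units, time = 4
  J2 runs 4 units, time = 8
  J3 runs 4 units, time = 12
  J4 runs 4 units, time = 16
  J2 runs 4 units, time = 20
  J3 runs 4 units, time = 24
  J4 runs 4 units, time = 28
  J2 runs 4 units, time = 32
  J3 runs 1 units, time = 33
  J4 runs 4 units, time = 37
  J2 runs 3 units, time = 40
  J4 runs 1 units, time = 41
Finish times: [4, 40, 33, 41]
Average turnaround = 118/4 = 29.5

29.5
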